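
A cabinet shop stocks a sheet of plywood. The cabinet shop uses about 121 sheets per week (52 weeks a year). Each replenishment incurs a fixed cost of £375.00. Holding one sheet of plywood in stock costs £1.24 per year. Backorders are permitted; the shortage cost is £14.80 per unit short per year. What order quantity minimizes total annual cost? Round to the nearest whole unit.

Q* ≈ 2,031 sheets

Annual demand D = 121 × 52 = 6,292.
With planned backorders, Q* = √(2DS/H) · √((H+B)/B).
√(2DS/H) = √(2 × 6,292 × 375 / 1.24) = 1950.806.
√((H+B)/B) = √((1.24+14.8)/14.8) = 1.0410.
Q* ≈ 2030.886.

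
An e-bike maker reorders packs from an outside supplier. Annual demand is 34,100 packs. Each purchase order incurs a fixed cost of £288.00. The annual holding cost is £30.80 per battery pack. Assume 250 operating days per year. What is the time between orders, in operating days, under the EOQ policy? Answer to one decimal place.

EOQ = √(2DS/H) = √(2 × 34,100 × 288 / 30.8) ≈ 798.57.
Cycle time = Q*/D × 250 = 798.57 / 34,100 × 250 ≈ 5.855 days.

T ≈ 5.9 days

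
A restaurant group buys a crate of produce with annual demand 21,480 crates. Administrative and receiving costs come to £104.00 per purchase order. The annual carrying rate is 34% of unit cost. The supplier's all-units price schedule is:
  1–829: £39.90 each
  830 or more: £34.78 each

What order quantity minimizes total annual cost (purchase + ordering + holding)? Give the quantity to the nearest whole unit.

Holding cost per unit per year at price C is H = 0.34·C.
For each price level, check whether its EOQ is feasible; otherwise the best quantity at that price is the breakpoint.
EOQ at £39.90 = 573.9 (feasible in tier 1): TC = 21,480×£39.90 + (21,480/573.9)×104 + (573.9/2)×0.34×£39.90 = £864,837.29.
EOQ at £34.78 = 614.7 < 830, so use break Q=830: TC = 21,480×£34.78 + (21,480/830.0)×104 + (830.0/2)×0.34×£34.78 = £754,673.33.
Lowest total cost is £754,673.33 at Q = 830.0.

Q* ≈ 830 crates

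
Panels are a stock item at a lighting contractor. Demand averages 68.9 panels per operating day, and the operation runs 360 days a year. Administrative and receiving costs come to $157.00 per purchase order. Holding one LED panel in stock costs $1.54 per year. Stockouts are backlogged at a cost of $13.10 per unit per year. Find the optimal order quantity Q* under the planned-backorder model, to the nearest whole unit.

Annual demand D = 68.9 × 360 = 24,804.
With planned backorders, Q* = √(2DS/H) · √((H+B)/B).
√(2DS/H) = √(2 × 24,804 × 157 / 1.54) = 2248.875.
√((H+B)/B) = √((1.54+13.1)/13.1) = 1.0571.
Q* ≈ 2377.389.

Q* ≈ 2,377 panels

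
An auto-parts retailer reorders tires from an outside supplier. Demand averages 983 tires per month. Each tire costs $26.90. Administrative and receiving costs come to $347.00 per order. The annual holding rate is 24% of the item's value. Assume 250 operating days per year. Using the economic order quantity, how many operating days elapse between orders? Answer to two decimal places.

T ≈ 23.87 days

Annual demand D = 983 × 12 = 11,796.
Holding cost H = 0.24 × $26.90 = $6.4560 per unit per year.
EOQ = √(2DS/H) = √(2 × 11,796 × 347 / 6.456) ≈ 1126.07.
Cycle time = Q*/D × 250 = 1126.07 / 11,796 × 250 ≈ 23.866 days.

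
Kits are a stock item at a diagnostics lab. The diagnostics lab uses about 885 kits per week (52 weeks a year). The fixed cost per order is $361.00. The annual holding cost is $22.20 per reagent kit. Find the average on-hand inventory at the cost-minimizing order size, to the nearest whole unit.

Average inventory ≈ 612 kits

Annual demand D = 885 × 52 = 46,020.
The optimal lot size = √(2DS/H) = √(2 × 46,020 × 361 / 22.2) ≈ 1223.39.
Average inventory = Q*/2 ≈ 1223.39 / 2 = 611.696.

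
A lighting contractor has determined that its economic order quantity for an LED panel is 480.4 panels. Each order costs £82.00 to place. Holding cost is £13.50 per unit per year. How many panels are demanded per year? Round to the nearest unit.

The basic EOQ model gives Q* = √(2DS/H); rearrange for the unknown.
From Q* = √(2DS/H): D = Q*²H / (2S) = 480.4² × 13.5 / (2 × 82) = 18997.477.

D ≈ 18,997 panels per year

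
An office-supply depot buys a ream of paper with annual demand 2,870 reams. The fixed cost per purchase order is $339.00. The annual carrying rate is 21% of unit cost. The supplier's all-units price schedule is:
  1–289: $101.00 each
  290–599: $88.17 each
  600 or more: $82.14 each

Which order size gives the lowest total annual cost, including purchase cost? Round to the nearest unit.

Q* ≈ 600 reams

Holding cost per unit per year at price C is H = 0.21·C.
Evaluate total cost at each tier's feasible EOQ or, if the EOQ is below the tier, at the tier's minimum quantity.
Tier 1 ($101.00): EOQ = 302.9 exceeds tier's upper bound 289, so this tier is dominated.
EOQ at $88.17 = 324.2 (feasible in tier 2): TC = 2,870×$88.17 + (2,870/324.2)×339 + (324.2/2)×0.21×$88.17 = $259,050.31.
EOQ at $82.14 = 335.9 < 600, so use break Q=600: TC = 2,870×$82.14 + (2,870/600.0)×339 + (600.0/2)×0.21×$82.14 = $242,538.17.
Lowest total cost is $242,538.17 at Q = 600.0.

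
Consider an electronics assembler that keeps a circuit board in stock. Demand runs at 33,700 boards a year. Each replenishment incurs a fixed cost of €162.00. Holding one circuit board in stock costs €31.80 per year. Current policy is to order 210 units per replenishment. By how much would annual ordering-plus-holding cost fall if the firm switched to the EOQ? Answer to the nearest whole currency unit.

Extra cost ≈ €10,702 per year

EOQ = √(2DS/H) = √(2 × 33,700 × 162 / 31.8) ≈ 585.97.
Cost at Q* = (D/Q*)S + (Q*/2)H = √(2DSH) ≈ €18,633.78.
Cost at Q = 210: (33,700/210)×162 + (210/2)×31.8 = €25,997.14 + €3,339.00 = €29,336.14.
Excess = €29,336.14 − €18,633.78 = €10,702.36.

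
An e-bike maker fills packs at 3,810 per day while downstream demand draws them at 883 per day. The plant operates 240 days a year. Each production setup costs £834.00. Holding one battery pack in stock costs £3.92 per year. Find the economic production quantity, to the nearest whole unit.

Q* ≈ 10,834 packs

Annual demand D = 883 × 240 = 211,920.
Production build-up factor (1 − d/p) = 1 − 883/3,810 = 0.7682.
Q* = √(2DS / (H(1 − d/p))) = √(2 × 211,920 × 834 / (3.92 × 0.7682)).
= √(353,482,560 / 3.0115) ≈ 10834.081.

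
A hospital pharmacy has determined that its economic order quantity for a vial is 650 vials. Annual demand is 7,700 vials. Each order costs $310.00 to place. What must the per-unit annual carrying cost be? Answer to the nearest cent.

H ≈ $11.30

Squaring Q* = √(2DS/H) gives Q*² = 2DS/H.
From Q* = √(2DS/H): H = 2DS / Q*² = 2 × 7,700 × 310 / 650² = 11.2994.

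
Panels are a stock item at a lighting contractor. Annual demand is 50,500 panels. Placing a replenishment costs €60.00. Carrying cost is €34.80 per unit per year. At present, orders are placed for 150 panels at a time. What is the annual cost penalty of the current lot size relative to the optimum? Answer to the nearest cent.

EOQ = √(2DS/H) = √(2 × 50,500 × 60 / 34.8) ≈ 417.30.
Cost at Q* = (D/Q*)S + (Q*/2)H = √(2DSH) ≈ €14,521.98.
Cost at Q = 150: (50,500/150)×60 + (150/2)×34.8 = €20,200.00 + €2,610.00 = €22,810.00.
Excess = €22,810.00 − €14,521.98 = €8,288.02.

Extra cost ≈ €8,288.02 per year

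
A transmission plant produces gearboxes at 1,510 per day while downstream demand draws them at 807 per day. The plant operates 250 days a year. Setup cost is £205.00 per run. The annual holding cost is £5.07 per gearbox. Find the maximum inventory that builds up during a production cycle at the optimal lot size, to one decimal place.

Annual demand D = 807 × 250 = 201,750.
Production build-up factor (1 − d/p) = 1 − 807/1,510 = 0.4656.
Q* = √(2DS / (H(1 − d/p))) = √(2 × 201,750 × 205 / (5.07 × 0.4656)).
= √(82,717,500 / 2.3604) ≈ 5919.780.
Maximum inventory = Q*(1 − d/p) = 5919.780 × 0.4656 ≈ 2756.030.

I_max ≈ 2,756.0 gearboxes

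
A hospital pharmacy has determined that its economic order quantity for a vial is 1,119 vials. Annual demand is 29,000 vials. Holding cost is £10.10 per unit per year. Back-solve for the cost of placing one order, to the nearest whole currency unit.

Invert the EOQ relation Q*² = 2DS/H.
From Q* = √(2DS/H): S = Q*²H / (2D) = 1,119² × 10.1 / (2 × 29,000) = 218.0487.

S ≈ £218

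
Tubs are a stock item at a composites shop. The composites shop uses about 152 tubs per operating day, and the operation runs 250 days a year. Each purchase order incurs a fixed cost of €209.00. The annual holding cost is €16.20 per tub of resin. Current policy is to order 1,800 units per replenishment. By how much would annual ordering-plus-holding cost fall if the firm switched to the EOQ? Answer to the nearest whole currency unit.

Annual demand D = 152 × 250 = 38,000.
EOQ = √(2DS/H) = √(2 × 38,000 × 209 / 16.2) ≈ 990.20.
Cost at Q* = (D/Q*)S + (Q*/2)H = √(2DSH) ≈ €16,041.22.
Cost at Q = 1,800: (38,000/1,800)×209 + (1,800/2)×16.2 = €4,412.22 + €14,580.00 = €18,992.22.
Excess = €18,992.22 − €16,041.22 = €2,951.00.

Extra cost ≈ €2,951 per year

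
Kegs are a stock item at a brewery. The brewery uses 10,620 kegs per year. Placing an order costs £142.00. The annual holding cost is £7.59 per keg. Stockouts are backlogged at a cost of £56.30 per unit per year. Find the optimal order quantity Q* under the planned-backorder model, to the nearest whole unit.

Q* ≈ 672 kegs

With planned backorders, Q* = √(2DS/H) · √((H+B)/B).
√(2DS/H) = √(2 × 10,620 × 142 / 7.59) = 630.377.
√((H+B)/B) = √((7.59+56.3)/56.3) = 1.0653.
Q* ≈ 671.526.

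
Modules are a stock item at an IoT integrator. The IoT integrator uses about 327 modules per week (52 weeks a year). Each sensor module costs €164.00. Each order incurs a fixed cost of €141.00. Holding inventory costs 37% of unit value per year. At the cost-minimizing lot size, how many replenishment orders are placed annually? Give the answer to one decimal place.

Annual demand D = 327 × 52 = 17,004.
Holding cost H = 0.37 × €164.00 = €60.6800 per unit per year.
EOQ = √(2DS/H) = √(2 × 17,004 × 141 / 60.68) ≈ 281.11.
Orders per year = D / Q* = 17,004 / 281.11 ≈ 60.489.

N ≈ 60.5 orders per year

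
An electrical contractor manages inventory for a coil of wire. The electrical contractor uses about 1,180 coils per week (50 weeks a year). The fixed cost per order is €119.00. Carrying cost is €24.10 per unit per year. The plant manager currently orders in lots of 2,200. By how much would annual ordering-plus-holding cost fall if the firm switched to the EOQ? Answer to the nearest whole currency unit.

Extra cost ≈ €11,305 per year

Annual demand D = 1,180 × 50 = 59,000.
EOQ = √(2DS/H) = √(2 × 59,000 × 119 / 24.1) ≈ 763.32.
Cost at Q* = (D/Q*)S + (Q*/2)H = √(2DSH) ≈ €18,395.98.
Cost at Q = 2,200: (59,000/2,200)×119 + (2,200/2)×24.1 = €3,191.36 + €26,510.00 = €29,701.36.
Excess = €29,701.36 − €18,395.98 = €11,305.38.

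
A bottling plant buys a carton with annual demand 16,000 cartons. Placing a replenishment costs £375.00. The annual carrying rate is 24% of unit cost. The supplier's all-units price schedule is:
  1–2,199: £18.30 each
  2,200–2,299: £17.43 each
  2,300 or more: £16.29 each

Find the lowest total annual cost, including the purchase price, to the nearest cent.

Holding cost per unit per year at price C is H = 0.24·C.
Evaluate total cost at each tier's feasible EOQ or, if the EOQ is below the tier, at the tier's minimum quantity.
EOQ at £18.30 = 1652.9 (feasible in tier 1): TC = 16,000×£18.30 + (16,000/1652.9)×375 + (1652.9/2)×0.24×£18.30 = £300,059.75.
EOQ at £17.43 = 1693.7 < 2200, so use break Q=2200: TC = 16,000×£17.43 + (16,000/2200.0)×375 + (2200.0/2)×0.24×£17.43 = £286,208.79.
EOQ at £16.29 = 1752.0 < 2300, so use break Q=2300: TC = 16,000×£16.29 + (16,000/2300.0)×375 + (2300.0/2)×0.24×£16.29 = £267,744.74.
Lowest total cost among the candidates is at Q = 2300.0.

TC* ≈ £267,744.74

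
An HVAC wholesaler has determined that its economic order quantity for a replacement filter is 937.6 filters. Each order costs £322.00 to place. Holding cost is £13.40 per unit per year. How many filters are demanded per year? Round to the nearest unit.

D ≈ 18,292 filters per year

Invert the EOQ relation Q*² = 2DS/H.
From Q* = √(2DS/H): D = Q*²H / (2S) = 937.6² × 13.4 / (2 × 322) = 18291.702.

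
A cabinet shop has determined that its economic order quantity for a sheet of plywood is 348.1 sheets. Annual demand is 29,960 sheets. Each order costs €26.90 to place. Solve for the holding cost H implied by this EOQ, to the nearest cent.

Invert the EOQ relation Q*² = 2DS/H.
From Q* = √(2DS/H): H = 2DS / Q*² = 2 × 29,960 × 26.9 / 348.1² = 13.3020.

H ≈ €13.30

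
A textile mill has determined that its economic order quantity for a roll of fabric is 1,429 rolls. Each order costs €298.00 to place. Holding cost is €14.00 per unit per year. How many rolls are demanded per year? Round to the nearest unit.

The basic EOQ model gives Q* = √(2DS/H); rearrange for the unknown.
From Q* = √(2DS/H): D = Q*²H / (2S) = 1,429² × 14 / (2 × 298) = 47967.406.

D ≈ 47,967 rolls per year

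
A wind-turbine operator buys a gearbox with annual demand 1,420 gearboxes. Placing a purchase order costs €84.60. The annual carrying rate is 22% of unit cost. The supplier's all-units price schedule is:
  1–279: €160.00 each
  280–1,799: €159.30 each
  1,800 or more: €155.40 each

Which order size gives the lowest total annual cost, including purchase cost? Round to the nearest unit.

Q* ≈ 83 gearboxes

Holding cost per unit per year at price C is H = 0.22·C.
Evaluate total cost at each tier's feasible EOQ or, if the EOQ is below the tier, at the tier's minimum quantity.
EOQ at €160.00 = 82.6 (feasible in tier 1): TC = 1,420×€160.00 + (1,420/82.6)×84.6 + (82.6/2)×0.22×€160.00 = €230,108.14.
EOQ at €159.30 = 82.8 < 280, so use break Q=280: TC = 1,420×€159.30 + (1,420/280.0)×84.6 + (280.0/2)×0.22×€159.30 = €231,541.48.
EOQ at €155.40 = 83.8 < 1800, so use break Q=1800: TC = 1,420×€155.40 + (1,420/1800.0)×84.6 + (1800.0/2)×0.22×€155.40 = €251,503.94.
Lowest total cost is €230,108.14 at Q = 82.6.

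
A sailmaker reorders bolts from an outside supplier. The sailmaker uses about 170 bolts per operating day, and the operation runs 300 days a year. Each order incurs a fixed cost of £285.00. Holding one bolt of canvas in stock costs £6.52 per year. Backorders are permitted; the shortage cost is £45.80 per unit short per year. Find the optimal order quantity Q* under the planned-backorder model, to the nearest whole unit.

Annual demand D = 170 × 300 = 51,000.
With planned backorders, Q* = √(2DS/H) · √((H+B)/B).
√(2DS/H) = √(2 × 51,000 × 285 / 6.52) = 2111.537.
√((H+B)/B) = √((6.52+45.8)/45.8) = 1.0688.
Q* ≈ 2256.835.

Q* ≈ 2,257 bolts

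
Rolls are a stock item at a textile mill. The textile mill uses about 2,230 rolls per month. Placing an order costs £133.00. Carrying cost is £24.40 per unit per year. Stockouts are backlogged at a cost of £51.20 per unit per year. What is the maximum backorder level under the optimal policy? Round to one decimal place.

Annual demand D = 2,230 × 12 = 26,760.
With planned backorders, Q* = √(2DS/H) · √((H+B)/B).
√(2DS/H) = √(2 × 26,760 × 133 / 24.4) = 540.118.
√((H+B)/B) = √((24.4+51.2)/51.2) = 1.2151.
Q* ≈ 656.319.
S* = Q* · H/(H+B) = 656.319 × 24.4/75.6 ≈ 211.828.

S* ≈ 211.8 rolls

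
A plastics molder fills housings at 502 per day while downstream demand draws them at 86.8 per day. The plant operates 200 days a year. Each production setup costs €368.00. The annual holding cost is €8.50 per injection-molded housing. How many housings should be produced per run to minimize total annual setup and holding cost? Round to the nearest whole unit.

Annual demand D = 86.8 × 200 = 17,360.
Production build-up factor (1 − d/p) = 1 − 86.8/502 = 0.8271.
Q* = √(2DS / (H(1 − d/p))) = √(2 × 17,360 × 368 / (8.5 × 0.8271)).
= √(12,776,960 / 7.0303) ≈ 1348.117.

Q* ≈ 1,348 housings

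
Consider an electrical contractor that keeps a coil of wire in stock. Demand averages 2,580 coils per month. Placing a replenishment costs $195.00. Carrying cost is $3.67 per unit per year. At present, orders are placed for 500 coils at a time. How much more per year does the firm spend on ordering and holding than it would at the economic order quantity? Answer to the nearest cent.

Annual demand D = 2,580 × 12 = 30,960.
EOQ = √(2DS/H) = √(2 × 30,960 × 195 / 3.67) ≈ 1813.84.
Cost at Q* = (D/Q*)S + (Q*/2)H = √(2DSH) ≈ $6,656.80.
Cost at Q = 500: (30,960/500)×195 + (500/2)×3.67 = $12,074.40 + $917.50 = $12,991.90.
Excess = $12,991.90 − $6,656.80 = $6,335.10.

Extra cost ≈ $6,335.10 per year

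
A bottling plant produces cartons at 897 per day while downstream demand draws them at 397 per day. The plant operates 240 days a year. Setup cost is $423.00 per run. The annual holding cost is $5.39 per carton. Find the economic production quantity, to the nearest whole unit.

Annual demand D = 397 × 240 = 95,280.
Production build-up factor (1 − d/p) = 1 − 397/897 = 0.5574.
Q* = √(2DS / (H(1 − d/p))) = √(2 × 95,280 × 423 / (5.39 × 0.5574)).
= √(80,606,880 / 3.0045) ≈ 5179.680.

Q* ≈ 5,180 cartons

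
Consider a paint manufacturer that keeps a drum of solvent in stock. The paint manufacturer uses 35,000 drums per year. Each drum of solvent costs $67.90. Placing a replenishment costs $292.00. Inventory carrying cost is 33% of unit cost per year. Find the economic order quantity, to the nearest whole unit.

Q* ≈ 955 drums

Holding cost H = 0.33 × $67.90 = $22.4070 per unit per year.
EOQ = √(2DS / H) = √(2 × 35,000 × 292 / 22.407).
= √(20,440,000 / 22.407) = √912,214.9328 ≈ 955.099.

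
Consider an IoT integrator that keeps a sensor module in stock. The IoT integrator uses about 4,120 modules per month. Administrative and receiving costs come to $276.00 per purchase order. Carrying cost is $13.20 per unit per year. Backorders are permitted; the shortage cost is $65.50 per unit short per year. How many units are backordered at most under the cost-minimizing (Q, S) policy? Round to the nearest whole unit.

Annual demand D = 4,120 × 12 = 49,440.
With planned backorders, Q* = √(2DS/H) · √((H+B)/B).
√(2DS/H) = √(2 × 49,440 × 276 / 13.2) = 1437.877.
√((H+B)/B) = √((13.2+65.5)/65.5) = 1.0961.
Q* ≈ 1576.117.
S* = Q* · H/(H+B) = 1576.117 × 13.2/78.7 ≈ 264.355.

S* ≈ 264 modules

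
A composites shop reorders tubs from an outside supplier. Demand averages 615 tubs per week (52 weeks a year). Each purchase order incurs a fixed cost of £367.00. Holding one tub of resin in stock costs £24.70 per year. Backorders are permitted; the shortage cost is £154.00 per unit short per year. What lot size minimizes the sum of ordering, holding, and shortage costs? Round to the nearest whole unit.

Q* ≈ 1,050 tubs

Annual demand D = 615 × 52 = 31,980.
With planned backorders, Q* = √(2DS/H) · √((H+B)/B).
√(2DS/H) = √(2 × 31,980 × 367 / 24.7) = 974.852.
√((H+B)/B) = √((24.7+154)/154) = 1.0772.
Q* ≈ 1050.124.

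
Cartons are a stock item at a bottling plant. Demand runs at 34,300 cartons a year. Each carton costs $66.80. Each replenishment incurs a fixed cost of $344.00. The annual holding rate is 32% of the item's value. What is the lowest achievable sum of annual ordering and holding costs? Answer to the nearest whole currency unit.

TC* ≈ $22,460

Holding cost H = 0.32 × $66.80 = $21.3760 per unit per year.
The optimal lot size = √(2DS/H) = √(2 × 34,300 × 344 / 21.376) ≈ 1050.70.
At the optimum the two cost components are equal, so total cost = 2·(Q*/2)H = Q*·H.
Minimum total = √(2DSH) = √(2 × 34,300 × 344 × 21.376) ≈ 22459.728.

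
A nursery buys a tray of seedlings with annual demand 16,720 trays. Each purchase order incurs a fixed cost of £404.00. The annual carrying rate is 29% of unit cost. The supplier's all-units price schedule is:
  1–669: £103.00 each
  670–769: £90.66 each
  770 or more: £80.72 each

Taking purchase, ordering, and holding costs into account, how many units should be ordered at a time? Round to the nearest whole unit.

Holding cost per unit per year at price C is H = 0.29·C.
Candidates are each tier's EOQ (if it falls in that tier) and each price-break quantity.
Tier 1 (£103.00): EOQ = 672.5 exceeds tier's upper bound 669, so this tier is dominated.
EOQ at £90.66 = 716.8 (feasible in tier 2): TC = 16,720×£90.66 + (16,720/716.8)×404 + (716.8/2)×0.29×£90.66 = £1,534,681.70.
EOQ at £80.72 = 759.7 < 770, so use break Q=770: TC = 16,720×£80.72 + (16,720/770.0)×404 + (770.0/2)×0.29×£80.72 = £1,367,423.36.
Lowest total cost is £1,367,423.36 at Q = 770.0.

Q* ≈ 770 trays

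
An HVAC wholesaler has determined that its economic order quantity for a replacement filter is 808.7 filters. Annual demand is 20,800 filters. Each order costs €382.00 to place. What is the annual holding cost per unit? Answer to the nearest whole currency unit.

H ≈ €24

Invert the EOQ relation Q*² = 2DS/H.
From Q* = √(2DS/H): H = 2DS / Q*² = 2 × 20,800 × 382 / 808.7² = 24.2986.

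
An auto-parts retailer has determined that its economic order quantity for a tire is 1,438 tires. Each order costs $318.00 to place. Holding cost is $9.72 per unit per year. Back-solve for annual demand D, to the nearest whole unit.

D ≈ 31,603 tires per year

Invert the EOQ relation Q*² = 2DS/H.
From Q* = √(2DS/H): D = Q*²H / (2S) = 1,438² × 9.72 / (2 × 318) = 31602.899.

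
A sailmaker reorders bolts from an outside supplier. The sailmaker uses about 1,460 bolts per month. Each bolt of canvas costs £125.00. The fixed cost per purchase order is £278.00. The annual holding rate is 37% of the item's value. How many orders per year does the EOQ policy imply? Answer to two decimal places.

N ≈ 38.18 orders per year

Annual demand D = 1,460 × 12 = 17,520.
Holding cost H = 0.37 × £125.00 = £46.2500 per unit per year.
The optimal lot size = √(2DS/H) = √(2 × 17,520 × 278 / 46.25) ≈ 458.93.
Orders per year = D / Q* = 17,520 / 458.93 ≈ 38.176.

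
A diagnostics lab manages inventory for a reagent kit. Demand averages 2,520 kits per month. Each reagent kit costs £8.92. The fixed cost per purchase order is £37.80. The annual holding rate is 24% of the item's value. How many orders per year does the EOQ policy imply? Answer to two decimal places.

Annual demand D = 2,520 × 12 = 30,240.
Holding cost H = 0.24 × £8.92 = £2.1408 per unit per year.
Q* = √(2DS/H) = √(2 × 30,240 × 37.8 / 2.1408) ≈ 1033.39.
Orders per year = D / Q* = 30,240 / 1033.39 ≈ 29.263.

N ≈ 29.26 orders per year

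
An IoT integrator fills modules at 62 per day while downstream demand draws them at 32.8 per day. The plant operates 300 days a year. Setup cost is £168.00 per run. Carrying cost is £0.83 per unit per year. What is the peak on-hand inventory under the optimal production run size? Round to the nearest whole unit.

I_max ≈ 1,370 modules

Annual demand D = 32.8 × 300 = 9,840.
Production build-up factor (1 − d/p) = 1 − 32.8/62 = 0.4710.
Q* = √(2DS / (H(1 − d/p))) = √(2 × 9,840 × 168 / (0.83 × 0.4710)).
= √(3,306,240 / 0.3909) ≈ 2908.256.
Maximum inventory = Q*(1 − d/p) = 2908.256 × 0.4710 ≈ 1369.695.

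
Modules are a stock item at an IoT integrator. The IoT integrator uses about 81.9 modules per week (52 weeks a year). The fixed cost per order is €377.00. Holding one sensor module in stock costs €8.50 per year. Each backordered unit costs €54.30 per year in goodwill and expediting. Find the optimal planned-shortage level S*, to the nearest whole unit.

S* ≈ 89 modules

Annual demand D = 81.9 × 52 = 4,258.8.
With planned backorders, Q* = √(2DS/H) · √((H+B)/B).
√(2DS/H) = √(2 × 4,258.8 × 377 / 8.5) = 614.639.
√((H+B)/B) = √((8.5+54.3)/54.3) = 1.0754.
Q* ≈ 660.997.
S* = Q* · H/(H+B) = 660.997 × 8.5/62.8 ≈ 89.466.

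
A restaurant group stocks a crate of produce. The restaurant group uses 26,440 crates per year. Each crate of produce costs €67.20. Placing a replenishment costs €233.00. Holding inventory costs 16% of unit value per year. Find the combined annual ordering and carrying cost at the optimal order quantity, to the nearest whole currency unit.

Holding cost H = 0.16 × €67.20 = €10.7520 per unit per year.
The optimal lot size = √(2DS/H) = √(2 × 26,440 × 233 / 10.752) ≈ 1070.48.
At the optimum the two cost components are equal, so total cost = 2·(Q*/2)H = Q*·H.
Minimum total = √(2DSH) = √(2 × 26,440 × 233 × 10.752) ≈ 11509.814.

TC* ≈ €11,510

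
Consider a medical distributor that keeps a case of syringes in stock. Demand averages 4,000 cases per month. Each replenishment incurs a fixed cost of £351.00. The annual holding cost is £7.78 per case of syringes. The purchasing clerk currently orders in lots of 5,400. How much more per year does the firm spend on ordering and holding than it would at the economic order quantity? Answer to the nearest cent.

Annual demand D = 4,000 × 12 = 48,000.
EOQ = √(2DS/H) = √(2 × 48,000 × 351 / 7.78) ≈ 2081.13.
Cost at Q* = (D/Q*)S + (Q*/2)H = √(2DSH) ≈ £16,191.20.
Cost at Q = 5,400: (48,000/5,400)×351 + (5,400/2)×7.78 = £3,120.00 + £21,006.00 = £24,126.00.
Excess = £24,126.00 − £16,191.20 = £7,934.80.

Extra cost ≈ £7,934.80 per year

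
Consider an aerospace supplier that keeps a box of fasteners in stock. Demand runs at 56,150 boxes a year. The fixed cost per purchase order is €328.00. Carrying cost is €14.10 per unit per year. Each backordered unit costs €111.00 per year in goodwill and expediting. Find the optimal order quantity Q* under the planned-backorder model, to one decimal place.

With planned backorders, Q* = √(2DS/H) · √((H+B)/B).
√(2DS/H) = √(2 × 56,150 × 328 / 14.1) = 1616.282.
√((H+B)/B) = √((14.1+111)/111) = 1.0616.
Q* ≈ 1715.870.

Q* ≈ 1,715.9 boxes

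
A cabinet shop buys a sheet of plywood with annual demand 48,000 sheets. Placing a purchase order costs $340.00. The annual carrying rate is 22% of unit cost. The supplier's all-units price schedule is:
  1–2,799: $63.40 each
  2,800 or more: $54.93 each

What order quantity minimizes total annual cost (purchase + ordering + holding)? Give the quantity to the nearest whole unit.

Q* ≈ 2,800 sheets

Holding cost per unit per year at price C is H = 0.22·C.
Evaluate total cost at each tier's feasible EOQ or, if the EOQ is below the tier, at the tier's minimum quantity.
EOQ at $63.40 = 1529.7 (feasible in tier 1): TC = 48,000×$63.40 + (48,000/1529.7)×340 + (1529.7/2)×0.22×$63.40 = $3,064,536.89.
EOQ at $54.93 = 1643.5 < 2800, so use break Q=2800: TC = 48,000×$54.93 + (48,000/2800.0)×340 + (2800.0/2)×0.22×$54.93 = $2,659,387.01.
Lowest total cost is $2,659,387.01 at Q = 2800.0.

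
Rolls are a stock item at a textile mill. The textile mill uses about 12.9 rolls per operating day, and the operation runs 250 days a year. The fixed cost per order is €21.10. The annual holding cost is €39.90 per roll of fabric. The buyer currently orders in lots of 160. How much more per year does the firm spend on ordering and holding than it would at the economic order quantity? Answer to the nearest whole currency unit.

Extra cost ≈ €1,287 per year

Annual demand D = 12.9 × 250 = 3,225.
EOQ = √(2DS/H) = √(2 × 3,225 × 21.1 / 39.9) ≈ 58.40.
Cost at Q* = (D/Q*)S + (Q*/2)H = √(2DSH) ≈ €2,330.28.
Cost at Q = 160: (3,225/160)×21.1 + (160/2)×39.9 = €425.30 + €3,192.00 = €3,617.30.
Excess = €3,617.30 − €2,330.28 = €1,287.02.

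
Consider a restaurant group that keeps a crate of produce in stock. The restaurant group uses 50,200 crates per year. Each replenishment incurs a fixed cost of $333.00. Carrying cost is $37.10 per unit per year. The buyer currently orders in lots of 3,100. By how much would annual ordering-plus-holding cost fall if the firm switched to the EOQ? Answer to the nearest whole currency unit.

Extra cost ≈ $27,679 per year

EOQ = √(2DS/H) = √(2 × 50,200 × 333 / 37.1) ≈ 949.30.
Cost at Q* = (D/Q*)S + (Q*/2)H = √(2DSH) ≈ $35,218.91.
Cost at Q = 3,100: (50,200/3,100)×333 + (3,100/2)×37.1 = $5,392.45 + $57,505.00 = $62,897.45.
Excess = $62,897.45 − $35,218.91 = $27,678.54.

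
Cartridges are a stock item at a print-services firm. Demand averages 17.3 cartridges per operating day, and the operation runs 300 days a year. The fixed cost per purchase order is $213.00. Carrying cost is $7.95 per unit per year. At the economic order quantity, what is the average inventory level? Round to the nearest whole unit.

Average inventory ≈ 264 cartridges

Annual demand D = 17.3 × 300 = 5,190.
The optimal lot size = √(2DS/H) = √(2 × 5,190 × 213 / 7.95) ≈ 527.36.
Average inventory = Q*/2 ≈ 527.36 / 2 = 263.679.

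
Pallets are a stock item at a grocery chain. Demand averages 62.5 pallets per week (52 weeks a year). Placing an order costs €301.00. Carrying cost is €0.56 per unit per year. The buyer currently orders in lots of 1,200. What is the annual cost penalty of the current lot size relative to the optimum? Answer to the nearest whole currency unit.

Annual demand D = 62.5 × 52 = 3,250.
EOQ = √(2DS/H) = √(2 × 3,250 × 301 / 0.56) ≈ 1869.16.
Cost at Q* = (D/Q*)S + (Q*/2)H = √(2DSH) ≈ €1,046.73.
Cost at Q = 1,200: (3,250/1,200)×301 + (1,200/2)×0.56 = €815.21 + €336.00 = €1,151.21.
Excess = €1,151.21 − €1,046.73 = €104.48.

Extra cost ≈ €104 per year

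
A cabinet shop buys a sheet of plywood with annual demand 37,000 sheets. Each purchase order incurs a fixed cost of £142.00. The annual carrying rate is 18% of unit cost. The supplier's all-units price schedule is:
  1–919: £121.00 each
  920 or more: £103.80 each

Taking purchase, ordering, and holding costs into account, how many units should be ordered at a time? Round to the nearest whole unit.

Q* ≈ 920 sheets

Holding cost per unit per year at price C is H = 0.18·C.
For each price level, check whether its EOQ is feasible; otherwise the best quantity at that price is the breakpoint.
EOQ at £121.00 = 694.6 (feasible in tier 1): TC = 37,000×£121.00 + (37,000/694.6)×142 + (694.6/2)×0.18×£121.00 = £4,492,128.26.
EOQ at £103.80 = 749.9 < 920, so use break Q=920: TC = 37,000×£103.80 + (37,000/920.0)×142 + (920.0/2)×0.18×£103.80 = £3,854,905.51.
Lowest total cost is £3,854,905.51 at Q = 920.0.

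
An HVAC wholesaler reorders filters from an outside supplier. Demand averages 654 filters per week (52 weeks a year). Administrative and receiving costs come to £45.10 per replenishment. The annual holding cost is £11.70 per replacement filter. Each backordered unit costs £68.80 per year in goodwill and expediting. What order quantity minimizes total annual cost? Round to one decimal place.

Q* ≈ 553.9 filters

Annual demand D = 654 × 52 = 34,008.
With planned backorders, Q* = √(2DS/H) · √((H+B)/B).
√(2DS/H) = √(2 × 34,008 × 45.1 / 11.7) = 512.036.
√((H+B)/B) = √((11.7+68.8)/68.8) = 1.0817.
Q* ≈ 553.866.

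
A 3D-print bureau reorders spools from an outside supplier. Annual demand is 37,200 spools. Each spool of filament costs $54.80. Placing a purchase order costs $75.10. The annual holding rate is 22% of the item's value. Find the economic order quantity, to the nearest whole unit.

Q* ≈ 681 spools

Holding cost H = 0.22 × $54.80 = $12.0560 per unit per year.
EOQ = √(2DS / H) = √(2 × 37,200 × 75.1 / 12.056).
= √(5,587,440 / 12.056) = √463,457.1997 ≈ 680.777.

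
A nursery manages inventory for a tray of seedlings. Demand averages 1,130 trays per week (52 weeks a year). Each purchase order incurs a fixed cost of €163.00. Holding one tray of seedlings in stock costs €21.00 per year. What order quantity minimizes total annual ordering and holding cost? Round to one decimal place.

Q* ≈ 955.1 trays

Annual demand D = 1,130 × 52 = 58,760.
EOQ = √(2DS / H) = √(2 × 58,760 × 163 / 21).
= √(19,155,760 / 21) = √912,179.0476 ≈ 955.081.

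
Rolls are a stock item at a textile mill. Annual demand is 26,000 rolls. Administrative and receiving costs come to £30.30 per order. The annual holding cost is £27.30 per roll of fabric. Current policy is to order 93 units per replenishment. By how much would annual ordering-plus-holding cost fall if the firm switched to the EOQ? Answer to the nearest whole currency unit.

Extra cost ≈ £3,182 per year

EOQ = √(2DS/H) = √(2 × 26,000 × 30.3 / 27.3) ≈ 240.24.
Cost at Q* = (D/Q*)S + (Q*/2)H = √(2DSH) ≈ £6,558.50.
Cost at Q = 93: (26,000/93)×30.3 + (93/2)×27.3 = £8,470.97 + £1,269.45 = £9,740.42.
Excess = £9,740.42 − £6,558.50 = £3,181.92.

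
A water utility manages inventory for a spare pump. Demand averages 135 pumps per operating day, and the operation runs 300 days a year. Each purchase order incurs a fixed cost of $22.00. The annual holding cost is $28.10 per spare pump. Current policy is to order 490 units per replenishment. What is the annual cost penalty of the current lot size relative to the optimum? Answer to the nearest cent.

Extra cost ≈ $1,626.55 per year

Annual demand D = 135 × 300 = 40,500.
EOQ = √(2DS/H) = √(2 × 40,500 × 22 / 28.1) ≈ 251.83.
Cost at Q* = (D/Q*)S + (Q*/2)H = √(2DSH) ≈ $7,076.31.
Cost at Q = 490: (40,500/490)×22 + (490/2)×28.1 = $1,818.37 + $6,884.50 = $8,702.87.
Excess = $8,702.87 − $7,076.31 = $1,626.55.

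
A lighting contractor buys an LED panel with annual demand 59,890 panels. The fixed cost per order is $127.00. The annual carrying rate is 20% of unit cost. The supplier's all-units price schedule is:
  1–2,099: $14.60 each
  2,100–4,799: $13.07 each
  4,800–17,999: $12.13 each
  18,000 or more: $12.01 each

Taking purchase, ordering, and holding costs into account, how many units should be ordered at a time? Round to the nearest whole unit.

Holding cost per unit per year at price C is H = 0.20·C.
For each price level, check whether its EOQ is feasible; otherwise the best quantity at that price is the breakpoint.
Tier 1 ($14.60): EOQ = 2282.5 exceeds tier's upper bound 2099, so this tier is dominated.
EOQ at $13.07 = 2412.4 (feasible in tier 2): TC = 59,890×$13.07 + (59,890/2412.4)×127 + (2412.4/2)×0.20×$13.07 = $789,068.20.
EOQ at $12.13 = 2504.1 < 4800, so use break Q=4800: TC = 59,890×$12.13 + (59,890/4800.0)×127 + (4800.0/2)×0.20×$12.13 = $733,872.69.
EOQ at $12.01 = 2516.6 < 18000, so use break Q=18000: TC = 59,890×$12.01 + (59,890/18000.0)×127 + (18000.0/2)×0.20×$12.01 = $741,319.46.
Lowest total cost is $733,872.69 at Q = 4800.0.

Q* ≈ 4,800 panels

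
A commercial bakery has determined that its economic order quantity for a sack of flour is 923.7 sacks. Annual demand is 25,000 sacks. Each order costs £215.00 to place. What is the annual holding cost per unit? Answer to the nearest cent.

H ≈ £12.60

The basic EOQ model gives Q* = √(2DS/H); rearrange for the unknown.
From Q* = √(2DS/H): H = 2DS / Q*² = 2 × 25,000 × 215 / 923.7² = 12.5993.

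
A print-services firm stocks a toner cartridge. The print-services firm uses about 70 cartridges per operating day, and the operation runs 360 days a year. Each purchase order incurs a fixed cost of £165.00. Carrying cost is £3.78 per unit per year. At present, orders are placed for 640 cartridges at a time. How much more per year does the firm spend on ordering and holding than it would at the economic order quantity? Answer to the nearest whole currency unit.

Annual demand D = 70 × 360 = 25,200.
EOQ = √(2DS/H) = √(2 × 25,200 × 165 / 3.78) ≈ 1483.24.
Cost at Q* = (D/Q*)S + (Q*/2)H = √(2DSH) ≈ £5,606.65.
Cost at Q = 640: (25,200/640)×165 + (640/2)×3.78 = £6,496.88 + £1,209.60 = £7,706.48.
Excess = £7,706.48 − £5,606.65 = £2,099.83.

Extra cost ≈ £2,100 per year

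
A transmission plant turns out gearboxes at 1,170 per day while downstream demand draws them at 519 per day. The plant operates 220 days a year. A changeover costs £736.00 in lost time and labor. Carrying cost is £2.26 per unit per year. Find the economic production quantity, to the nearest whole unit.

Q* ≈ 11,561 gearboxes

Annual demand D = 519 × 220 = 114,180.
Production build-up factor (1 − d/p) = 1 − 519/1,170 = 0.5564.
Q* = √(2DS / (H(1 − d/p))) = √(2 × 114,180 × 736 / (2.26 × 0.5564)).
= √(168,072,960 / 1.2575) ≈ 11561.046.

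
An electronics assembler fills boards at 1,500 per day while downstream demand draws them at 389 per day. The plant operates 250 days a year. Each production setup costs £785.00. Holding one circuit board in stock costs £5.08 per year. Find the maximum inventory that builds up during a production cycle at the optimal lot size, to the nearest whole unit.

Annual demand D = 389 × 250 = 97,250.
Production build-up factor (1 − d/p) = 1 − 389/1,500 = 0.7407.
Q* = √(2DS / (H(1 − d/p))) = √(2 × 97,250 × 785 / (5.08 × 0.7407)).
= √(152,682,500 / 3.7626) ≈ 6370.175.
Maximum inventory = Q*(1 − d/p) = 6370.175 × 0.7407 ≈ 4718.176.

I_max ≈ 4,718 boards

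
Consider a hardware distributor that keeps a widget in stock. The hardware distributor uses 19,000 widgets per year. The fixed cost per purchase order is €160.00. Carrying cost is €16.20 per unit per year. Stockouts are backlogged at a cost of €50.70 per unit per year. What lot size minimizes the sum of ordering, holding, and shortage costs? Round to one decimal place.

Q* ≈ 703.7 widgets

With planned backorders, Q* = √(2DS/H) · √((H+B)/B).
√(2DS/H) = √(2 × 19,000 × 160 / 16.2) = 612.624.
√((H+B)/B) = √((16.2+50.7)/50.7) = 1.1487.
Q* ≈ 703.726.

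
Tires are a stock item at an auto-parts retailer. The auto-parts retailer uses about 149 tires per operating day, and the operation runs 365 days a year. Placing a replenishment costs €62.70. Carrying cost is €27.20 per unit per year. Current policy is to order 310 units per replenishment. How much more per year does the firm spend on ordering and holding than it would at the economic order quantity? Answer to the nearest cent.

Annual demand D = 149 × 365 = 54,385.
EOQ = √(2DS/H) = √(2 × 54,385 × 62.7 / 27.2) ≈ 500.73.
Cost at Q* = (D/Q*)S + (Q*/2)H = √(2DSH) ≈ €13,619.86.
Cost at Q = 310: (54,385/310)×62.7 + (310/2)×27.2 = €10,999.80 + €4,216.00 = €15,215.80.
Excess = €15,215.80 − €13,619.86 = €1,595.94.

Extra cost ≈ €1,595.94 per year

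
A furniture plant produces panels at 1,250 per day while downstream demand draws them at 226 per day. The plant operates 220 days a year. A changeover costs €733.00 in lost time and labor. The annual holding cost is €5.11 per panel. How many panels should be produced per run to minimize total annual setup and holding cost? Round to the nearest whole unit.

Q* ≈ 4,173 panels

Annual demand D = 226 × 220 = 49,720.
Production build-up factor (1 − d/p) = 1 − 226/1,250 = 0.8192.
Q* = √(2DS / (H(1 − d/p))) = √(2 × 49,720 × 733 / (5.11 × 0.8192)).
= √(72,889,520 / 4.1861) ≈ 4172.796.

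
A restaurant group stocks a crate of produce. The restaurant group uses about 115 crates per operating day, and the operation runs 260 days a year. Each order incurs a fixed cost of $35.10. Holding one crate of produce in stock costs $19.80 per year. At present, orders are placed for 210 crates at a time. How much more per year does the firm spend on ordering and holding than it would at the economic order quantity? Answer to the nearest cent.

Extra cost ≈ $629.88 per year

Annual demand D = 115 × 260 = 29,900.
EOQ = √(2DS/H) = √(2 × 29,900 × 35.1 / 19.8) ≈ 325.59.
Cost at Q* = (D/Q*)S + (Q*/2)H = √(2DSH) ≈ $6,446.69.
Cost at Q = 210: (29,900/210)×35.1 + (210/2)×19.8 = $4,997.57 + $2,079.00 = $7,076.57.
Excess = $7,076.57 − $6,446.69 = $629.88.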